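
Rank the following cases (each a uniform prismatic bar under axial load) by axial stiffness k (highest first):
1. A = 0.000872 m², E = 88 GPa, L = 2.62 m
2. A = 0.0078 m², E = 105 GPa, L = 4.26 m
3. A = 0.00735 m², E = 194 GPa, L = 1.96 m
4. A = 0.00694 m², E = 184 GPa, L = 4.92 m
Model: a uniform prismatic bar under axial load, so k = (A·E) / L (SI units).
  Case 1: k = (0.000872 × (8.8 × 10¹⁰)) / 2.62 = 2.929 × 10⁷ N/m = 29.29 MN/m
  Case 2: k = (0.0078 × (1.05 × 10¹¹)) / 4.26 = 1.923 × 10⁸ N/m = 192.3 MN/m
  Case 3: k = (0.00735 × (1.94 × 10¹¹)) / 1.96 = 7.275 × 10⁸ N/m = 727.5 MN/m
  Case 4: k = (0.00694 × (1.84 × 10¹¹)) / 4.92 = 2.595 × 10⁸ N/m = 259.5 MN/m
Ordering: 727.5 MN/m (case 3) > 259.5 MN/m (case 4) > 192.3 MN/m (case 2) > 29.29 MN/m (case 1)
Final answer: 3, 4, 2, 1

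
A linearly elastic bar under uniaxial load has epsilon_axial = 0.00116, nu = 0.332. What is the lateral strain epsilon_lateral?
Model: a linearly elastic bar under uniaxial load, so epsilon_lateral = -nu·epsilon_axial.
Substitute:
  epsilon_lateral = -(0.332 × 0.00116)
  epsilon_lateral = -0.0003851
Final answer: epsilon_lateral = -0.0003851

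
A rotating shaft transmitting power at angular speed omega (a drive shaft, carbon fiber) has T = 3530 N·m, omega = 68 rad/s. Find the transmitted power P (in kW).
Model: a rotating shaft transmitting power at angular speed omega, so P = T·omega.
Substitute:
  P = 3530 × 68
  P = 240000 W
Convert: P = 240000 W = 240 kW
Final answer: P = 240 kW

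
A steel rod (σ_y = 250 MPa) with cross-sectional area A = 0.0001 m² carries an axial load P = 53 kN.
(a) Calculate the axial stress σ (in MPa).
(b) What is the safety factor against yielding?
(a) Axial stress σ = P/A. Convert P = 53 kN = 53000 N.
  σ = 53000 / 0.0001 = 5.3 × 10⁸ Pa = 530 MPa
(b) Safety factor SF = σ_y/σ = 250 / 530 = 0.4717
Final answer: (a) σ = 530 MPa, (b) SF = 0.4717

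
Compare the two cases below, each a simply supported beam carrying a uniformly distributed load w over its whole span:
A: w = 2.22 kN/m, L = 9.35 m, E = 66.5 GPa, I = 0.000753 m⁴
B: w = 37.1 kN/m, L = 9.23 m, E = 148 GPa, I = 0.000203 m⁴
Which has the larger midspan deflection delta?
Model: a simply supported beam carrying a uniformly distributed load w over its whole span, so delta = (5·w·L^4) / (384·E·I) (SI units).
  A: delta = (5 × 2220 × 9.35^4) / (384 × (6.65 × 10¹⁰) × 0.000753) = 0.004412 m = 4.412 mm
  B: delta = (5 × 37100 × 9.23^4) / (384 × (1.48 × 10¹¹) × 0.000203) = 0.1167 m = 116.7 mm
116.7 mm > 4.412 mm, so B is larger.
Final answer: B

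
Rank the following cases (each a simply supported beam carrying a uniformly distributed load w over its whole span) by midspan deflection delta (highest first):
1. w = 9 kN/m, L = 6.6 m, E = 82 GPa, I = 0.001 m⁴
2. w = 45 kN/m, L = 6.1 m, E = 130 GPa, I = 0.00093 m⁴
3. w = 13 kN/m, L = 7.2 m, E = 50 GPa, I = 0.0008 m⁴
Model: a simply supported beam carrying a uniformly distributed load w over its whole span, so delta = (5·w·L^4) / (384·E·I) (SI units).
  Case 1: delta = (5 × 9000 × 6.6^4) / (384 × (8.2 × 10¹⁰) × 0.001) = 0.002712 m = 2.712 mm
  Case 2: delta = (5 × 45000 × 6.1^4) / (384 × (1.3 × 10¹¹) × 0.00093) = 0.00671 m = 6.71 mm
  Case 3: delta = (5 × 13000 × 7.2^4) / (384 × (5 × 10¹⁰) × 0.0008) = 0.01137 m = 11.37 mm
Ordering: 11.37 mm (case 3) > 6.71 mm (case 2) > 2.712 mm (case 1)
Final answer: 3, 2, 1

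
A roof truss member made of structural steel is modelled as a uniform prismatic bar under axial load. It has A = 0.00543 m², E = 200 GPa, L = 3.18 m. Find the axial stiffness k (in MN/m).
Model: a uniform prismatic bar under axial load, so k = (A·E) / L.
Convert to SI units:
  E = 200 GPa = 2 × 10¹¹ Pa
Substitute:
  k = (0.00543 × (2 × 10¹¹)) / 3.18
  k = 3.415 × 10⁸ N/m
Convert: k = 3.415 × 10⁸ N/m = 341.5 MN/m
Final answer: k = 341.5 MN/m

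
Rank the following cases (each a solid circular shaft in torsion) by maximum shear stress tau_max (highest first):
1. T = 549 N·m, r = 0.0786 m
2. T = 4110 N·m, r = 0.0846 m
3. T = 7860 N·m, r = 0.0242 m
Model: a solid circular shaft in torsion, so tau_max = (2·T) / (π·r^3) (SI units).
  Case 1: tau_max = (2 × 549) / (π × 0.0786^3) = 719800 Pa = 0.7198 MPa
  Case 2: tau_max = (2 × 4110) / (π × 0.0846^3) = 4.321 × 10⁶ Pa = 4.321 MPa
  Case 3: tau_max = (2 × 7860) / (π × 0.0242^3) = 3.531 × 10⁸ Pa = 353.1 MPa
Ordering: 353.1 MPa (case 3) > 4.321 MPa (case 2) > 0.7198 MPa (case 1)
Final answer: 3, 2, 1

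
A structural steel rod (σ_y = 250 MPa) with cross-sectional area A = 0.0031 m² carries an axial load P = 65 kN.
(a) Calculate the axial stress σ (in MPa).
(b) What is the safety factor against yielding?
(a) Axial stress σ = P/A. Convert P = 65 kN = 65000 N.
  σ = 65000 / 0.0031 = 2.097 × 10⁷ Pa = 20.97 MPa
(b) Safety factor SF = σ_y/σ = 250 / 20.97 = 11.92
Final answer: (a) σ = 20.97 MPa, (b) SF = 11.92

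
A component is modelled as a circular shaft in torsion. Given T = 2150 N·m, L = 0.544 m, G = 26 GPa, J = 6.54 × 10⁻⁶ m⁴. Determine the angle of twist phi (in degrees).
Model: a circular shaft in torsion, so phi = (T·L) / (G·J).
Convert to SI units:
  G = 26 GPa = 2.6 × 10¹⁰ Pa
Substitute:
  phi = (2150 × 0.544) / ((2.6 × 10¹⁰) × (6.54 × 10⁻⁶))
  phi = 0.006878 rad
Convert to degrees: phi = 0.006878 × 180/π = 0.3941°
Final answer: phi = 0.3941°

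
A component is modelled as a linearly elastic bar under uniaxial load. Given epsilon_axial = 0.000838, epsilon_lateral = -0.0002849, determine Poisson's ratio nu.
Model: a linearly elastic bar under uniaxial load, so epsilon_lateral = -nu·epsilon_axial.
Solve for nu: nu = -epsilon_lateral / epsilon_axial.
Substitute:
  nu = -(-0.0002849) / 0.000838
  nu = 0.34
Final answer: nu = 0.34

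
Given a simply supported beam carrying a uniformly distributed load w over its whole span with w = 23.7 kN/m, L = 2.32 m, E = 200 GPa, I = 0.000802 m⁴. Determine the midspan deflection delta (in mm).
Model: a simply supported beam carrying a uniformly distributed load w over its whole span, so delta = (5·w·L^4) / (384·E·I).
Convert to SI units:
  w = 23.7 kN/m = 23700 N/m
  E = 200 GPa = 2 × 10¹¹ Pa
Substitute:
  delta = (5 × 23700 × 2.32^4) / (384 × (2 × 10¹¹) × 0.000802)
  delta = 5.574 × 10⁻⁵ m
Convert: delta = 5.574 × 10⁻⁵ m = 0.05574 mm
Final answer: delta = 0.05574 mm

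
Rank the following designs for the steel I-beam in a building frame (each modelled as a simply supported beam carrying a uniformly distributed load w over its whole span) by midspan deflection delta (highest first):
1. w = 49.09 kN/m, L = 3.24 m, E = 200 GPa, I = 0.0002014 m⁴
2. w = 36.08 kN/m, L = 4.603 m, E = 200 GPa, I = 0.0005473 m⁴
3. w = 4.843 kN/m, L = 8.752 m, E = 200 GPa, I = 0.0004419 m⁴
Model: a simply supported beam carrying a uniformly distributed load w over its whole span, so delta = (5·w·L^4) / (384·E·I) (SI units).
  Case 1: delta = (5 × 49090 × 3.24^4) / (384 × (2 × 10¹¹) × 0.0002014) = 0.001749 m = 1.749 mm
  Case 2: delta = (5 × 36080 × 4.603^4) / (384 × (2 × 10¹¹) × 0.0005473) = 0.001927 m = 1.927 mm
  Case 3: delta = (5 × 4843 × 8.752^4) / (384 × (2 × 10¹¹) × 0.0004419) = 0.004186 m = 4.186 mm
Ordering: 4.186 mm (case 3) > 1.927 mm (case 2) > 1.749 mm (case 1)
Final answer: 3, 2, 1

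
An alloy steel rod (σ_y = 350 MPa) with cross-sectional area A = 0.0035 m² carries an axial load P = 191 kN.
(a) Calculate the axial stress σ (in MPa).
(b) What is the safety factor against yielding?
(a) Axial stress σ = P/A. Convert P = 191 kN = 191000 N.
  σ = 191000 / 0.0035 = 5.457 × 10⁷ Pa = 54.57 MPa
(b) Safety factor SF = σ_y/σ = 350 / 54.57 = 6.414
Final answer: (a) σ = 54.57 MPa, (b) SF = 6.414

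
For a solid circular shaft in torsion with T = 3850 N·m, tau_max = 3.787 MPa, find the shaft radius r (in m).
Model: a solid circular shaft in torsion, so tau_max = (2·T) / (π·r^3).
Solve for r: r = ((2·T) / (π·tau_max))^(1/3).
Convert to SI units:
  tau_max = 3.787 MPa = 3.787 × 10⁶ Pa
Substitute:
  r = ((2 × 3850) / (π × (3.787 × 10⁶)))^(1/3)
  r = 0.0865 m
Final answer: r = 0.0865 m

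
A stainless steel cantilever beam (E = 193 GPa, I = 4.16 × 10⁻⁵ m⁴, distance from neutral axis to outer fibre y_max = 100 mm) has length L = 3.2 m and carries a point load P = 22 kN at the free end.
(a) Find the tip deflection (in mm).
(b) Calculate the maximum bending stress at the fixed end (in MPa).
(a) Tip deflection of a cantilever with an end point load: δ = P·L^3 / (3·E·I). Convert P = 22 kN = 22000 N, E = 193 GPa = 1.93 × 10¹¹ Pa.
  δ = (22000 × 3.2^3) / (3 × (1.93 × 10¹¹) × (4.16 × 10⁻⁵)) = 0.02993 m = 29.93 mm
(b) Maximum bending moment at the fixed end: M = P·L = 22000 × 3.2 = 70400 N·m. Convert y_max = 100 mm = 0.1 m.
  σ = M·y_max / I = (70400 × 0.1) / (4.16 × 10⁻⁵) = 1.692 × 10⁸ Pa = 169.2 MPa
Final answer: (a) δ = 29.93 mm, (b) σ = 169.2 MPa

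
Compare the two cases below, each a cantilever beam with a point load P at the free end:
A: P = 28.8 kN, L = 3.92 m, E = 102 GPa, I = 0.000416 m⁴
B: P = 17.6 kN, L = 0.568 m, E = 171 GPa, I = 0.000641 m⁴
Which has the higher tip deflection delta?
Model: a cantilever beam with a point load P at the free end, so delta = (P·L^3) / (3·E·I) (SI units).
  A: delta = (28800 × 3.92^3) / (3 × (1.02 × 10¹¹) × 0.000416) = 0.01363 m = 13.63 mm
  B: delta = (17600 × 0.568^3) / (3 × (1.71 × 10¹¹) × 0.000641) = 9.808 × 10⁻⁶ m = 0.009808 mm
13.63 mm > 0.009808 mm, so A is larger.
Final answer: A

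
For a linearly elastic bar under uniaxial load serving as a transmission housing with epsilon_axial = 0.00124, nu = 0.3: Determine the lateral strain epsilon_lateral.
Model: a linearly elastic bar under uniaxial load, so epsilon_lateral = -nu·epsilon_axial.
Substitute:
  epsilon_lateral = -(0.3 × 0.00124)
  epsilon_lateral = -0.000372
Final answer: epsilon_lateral = -0.000372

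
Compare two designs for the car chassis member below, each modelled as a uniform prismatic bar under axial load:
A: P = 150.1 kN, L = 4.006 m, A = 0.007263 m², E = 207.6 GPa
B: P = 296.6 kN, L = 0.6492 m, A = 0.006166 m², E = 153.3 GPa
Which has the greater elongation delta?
Model: a uniform prismatic bar under axial load, so delta = (P·L) / (A·E) (SI units).
  A: delta = (150100 × 4.006) / (0.007263 × (2.076 × 10¹¹)) = 0.0003988 m = 0.3988 mm
  B: delta = (296600 × 0.6492) / (0.006166 × (1.533 × 10¹¹)) = 0.0002037 m = 0.2037 mm
0.3988 mm > 0.2037 mm, so A is larger.
Final answer: A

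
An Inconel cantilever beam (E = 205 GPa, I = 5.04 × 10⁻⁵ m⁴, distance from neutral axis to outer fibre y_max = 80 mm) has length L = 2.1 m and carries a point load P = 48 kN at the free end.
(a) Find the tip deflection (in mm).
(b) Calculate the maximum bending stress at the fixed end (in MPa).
(a) Tip deflection of a cantilever with an end point load: δ = P·L^3 / (3·E·I). Convert P = 48 kN = 48000 N, E = 205 GPa = 2.05 × 10¹¹ Pa.
  δ = (48000 × 2.1^3) / (3 × (2.05 × 10¹¹) × (5.04 × 10⁻⁵)) = 0.01434 m = 14.34 mm
(b) Maximum bending moment at the fixed end: M = P·L = 48000 × 2.1 = 100800 N·m. Convert y_max = 80 mm = 0.08 m.
  σ = M·y_max / I = (100800 × 0.08) / (5.04 × 10⁻⁵) = 1.6 × 10⁸ Pa = 160 MPa
Final answer: (a) δ = 14.34 mm, (b) σ = 160 MPa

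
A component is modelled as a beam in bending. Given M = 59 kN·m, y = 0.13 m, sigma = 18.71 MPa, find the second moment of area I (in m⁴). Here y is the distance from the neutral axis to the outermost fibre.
Model: a beam in bending, so sigma = (M·y) / I.
Solve for I: I = (M·y) / sigma.
Convert to SI units:
  M = 59 kN·m = 59000 N·m
  sigma = 18.71 MPa = 1.871 × 10⁷ Pa
Substitute:
  I = (59000 × 0.13) / (1.871 × 10⁷)
  I = 0.0004099 m⁴
Final answer: I = 0.0004099 m⁴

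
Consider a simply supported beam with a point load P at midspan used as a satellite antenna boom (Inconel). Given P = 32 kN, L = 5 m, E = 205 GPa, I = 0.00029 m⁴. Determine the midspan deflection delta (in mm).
Model: a simply supported beam with a point load P at midspan, so delta = (P·L^3) / (48·E·I).
Convert to SI units:
  P = 32 kN = 32000 N
  E = 205 GPa = 2.05 × 10¹¹ Pa
Substitute:
  delta = (32000 × 5^3) / (48 × (2.05 × 10¹¹) × 0.00029)
  delta = 0.001402 m
Convert: delta = 0.001402 m = 1.402 mm
Final answer: delta = 1.402 mm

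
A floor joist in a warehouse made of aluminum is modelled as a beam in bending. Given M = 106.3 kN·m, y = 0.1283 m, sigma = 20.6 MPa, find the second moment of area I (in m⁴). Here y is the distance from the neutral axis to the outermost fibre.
Model: a beam in bending, so sigma = (M·y) / I.
Solve for I: I = (M·y) / sigma.
Convert to SI units:
  M = 106.3 kN·m = 106300 N·m
  sigma = 20.6 MPa = 2.06 × 10⁷ Pa
Substitute:
  I = (106300 × 0.1283) / (2.06 × 10⁷)
  I = 0.0006621 m⁴
Final answer: I = 0.0006621 m⁴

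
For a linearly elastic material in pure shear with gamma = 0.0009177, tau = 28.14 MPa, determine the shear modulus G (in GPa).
Model: a linearly elastic material in pure shear, so tau = G·gamma.
Solve for G: G = tau / gamma.
Convert to SI units:
  tau = 28.14 MPa = 2.814 × 10⁷ Pa
Substitute:
  G = (2.814 × 10⁷) / 0.0009177
  G = 3.066 × 10¹⁰ Pa
Convert: G = 3.066 × 10¹⁰ Pa = 30.66 GPa
Final answer: G = 30.66 GPa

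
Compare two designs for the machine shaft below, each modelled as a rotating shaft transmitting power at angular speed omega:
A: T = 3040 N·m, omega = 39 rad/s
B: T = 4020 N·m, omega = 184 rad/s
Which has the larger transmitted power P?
Model: a rotating shaft transmitting power at angular speed omega, so P = T·omega (SI units).
  A: P = 3040 × 39 = 118600 W = 118.6 kW
  B: P = 4020 × 184 = 739700 W = 739.7 kW
739.7 kW > 118.6 kW, so B is larger.
Final answer: B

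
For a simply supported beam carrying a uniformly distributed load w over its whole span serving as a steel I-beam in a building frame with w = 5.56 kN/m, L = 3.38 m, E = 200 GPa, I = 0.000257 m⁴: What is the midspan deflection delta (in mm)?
Model: a simply supported beam carrying a uniformly distributed load w over its whole span, so delta = (5·w·L^4) / (384·E·I).
Convert to SI units:
  w = 5.56 kN/m = 5560 N/m
  E = 200 GPa = 2 × 10¹¹ Pa
Substitute:
  delta = (5 × 5560 × 3.38^4) / (384 × (2 × 10¹¹) × 0.000257)
  delta = 0.0001838 m
Convert: delta = 0.0001838 m = 0.1838 mm
Final answer: delta = 0.1838 mm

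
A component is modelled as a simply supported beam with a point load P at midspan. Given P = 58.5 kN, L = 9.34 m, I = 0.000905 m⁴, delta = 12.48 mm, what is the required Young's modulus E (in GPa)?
Model: a simply supported beam with a point load P at midspan, so delta = (P·L^3) / (48·E·I).
Solve for E: E = (P·L^3) / (48·delta·I).
Convert to SI units:
  P = 58.5 kN = 58500 N
  delta = 12.48 mm = 0.01248 m
Substitute:
  E = (58500 × 9.34^3) / (48 × 0.01248 × 0.000905)
  E = 8.792 × 10¹⁰ Pa
Convert: E = 8.792 × 10¹⁰ Pa = 87.92 GPa
Final answer: E = 87.92 GPa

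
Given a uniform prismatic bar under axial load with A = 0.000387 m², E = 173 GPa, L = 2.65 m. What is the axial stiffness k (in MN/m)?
Model: a uniform prismatic bar under axial load, so k = (A·E) / L.
Convert to SI units:
  E = 173 GPa = 1.73 × 10¹¹ Pa
Substitute:
  k = (0.000387 × (1.73 × 10¹¹)) / 2.65
  k = 2.526 × 10⁷ N/m
Convert: k = 2.526 × 10⁷ N/m = 25.26 MN/m
Final answer: k = 25.26 MN/m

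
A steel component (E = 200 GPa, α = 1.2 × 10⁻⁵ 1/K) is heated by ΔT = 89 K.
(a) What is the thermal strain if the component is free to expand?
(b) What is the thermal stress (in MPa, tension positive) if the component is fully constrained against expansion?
(a) Free thermal strain ε_th = α·ΔT = (1.2 × 10⁻⁵) × 89 = 0.001068
(b) Fully constrained, the expansion is suppressed, so σ = -E·α·ΔT. Convert E = 200 GPa = 2 × 10¹¹ Pa.
  σ = -(2 × 10¹¹) × (1.2 × 10⁻⁵) × 89 = -2.136 × 10⁸ Pa = -213.6 MPa (compressive)
Final answer: (a) ε_th = 0.001068, (b) σ = -213.6 MPa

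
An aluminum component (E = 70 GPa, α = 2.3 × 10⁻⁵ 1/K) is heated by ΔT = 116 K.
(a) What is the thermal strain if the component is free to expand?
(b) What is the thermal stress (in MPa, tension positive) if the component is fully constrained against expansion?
(a) Free thermal strain ε_th = α·ΔT = (2.3 × 10⁻⁵) × 116 = 0.002668
(b) Fully constrained, the expansion is suppressed, so σ = -E·α·ΔT. Convert E = 70 GPa = 7 × 10¹⁰ Pa.
  σ = -(7 × 10¹⁰) × (2.3 × 10⁻⁵) × 116 = -1.868 × 10⁸ Pa = -186.8 MPa (compressive)
Final answer: (a) ε_th = 0.002668, (b) σ = -186.8 MPa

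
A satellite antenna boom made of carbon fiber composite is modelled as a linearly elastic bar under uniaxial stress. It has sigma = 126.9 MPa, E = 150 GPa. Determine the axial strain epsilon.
Model: a linearly elastic bar under uniaxial stress, so epsilon = sigma / E.
Convert to SI units:
  sigma = 126.9 MPa = 1.269 × 10⁸ Pa
  E = 150 GPa = 1.5 × 10¹¹ Pa
Substitute:
  epsilon = (1.269 × 10⁸) / (1.5 × 10¹¹)
  epsilon = 0.000846
Final answer: epsilon = 0.000846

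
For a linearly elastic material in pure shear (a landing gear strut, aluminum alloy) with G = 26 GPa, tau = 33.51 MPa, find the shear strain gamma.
Model: a linearly elastic material in pure shear, so tau = G·gamma.
Solve for gamma: gamma = tau / G.
Convert to SI units:
  G = 26 GPa = 2.6 × 10¹⁰ Pa
  tau = 33.51 MPa = 3.351 × 10⁷ Pa
Substitute:
  gamma = (3.351 × 10⁷) / (2.6 × 10¹⁰)
  gamma = 0.001289
Final answer: gamma = 0.001289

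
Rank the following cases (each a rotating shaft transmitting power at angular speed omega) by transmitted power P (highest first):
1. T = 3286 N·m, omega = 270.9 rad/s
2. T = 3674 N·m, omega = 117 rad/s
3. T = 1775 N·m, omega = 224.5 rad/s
Model: a rotating shaft transmitting power at angular speed omega, so P = T·omega (SI units).
  Case 1: P = 3286 × 270.9 = 890200 W = 890.2 kW
  Case 2: P = 3674 × 117 = 429900 W = 429.9 kW
  Case 3: P = 1775 × 224.5 = 398500 W = 398.5 kW
Ordering: 890.2 kW (case 1) > 429.9 kW (case 2) > 398.5 kW (case 3)
Final answer: 1, 2, 3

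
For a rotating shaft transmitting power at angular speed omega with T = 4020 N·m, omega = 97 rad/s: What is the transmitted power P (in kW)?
Model: a rotating shaft transmitting power at angular speed omega, so P = T·omega.
Substitute:
  P = 4020 × 97
  P = 389900 W
Convert: P = 389900 W = 389.9 kW
Final answer: P = 389.9 kW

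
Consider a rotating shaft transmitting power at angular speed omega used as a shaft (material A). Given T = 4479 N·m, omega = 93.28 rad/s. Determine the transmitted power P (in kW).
Model: a rotating shaft transmitting power at angular speed omega, so P = T·omega.
Substitute:
  P = 4479 × 93.28
  P = 417800 W
Convert: P = 417800 W = 417.8 kW
Final answer: P = 417.8 kW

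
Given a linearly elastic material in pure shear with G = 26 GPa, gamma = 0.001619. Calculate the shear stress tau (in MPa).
Model: a linearly elastic material in pure shear, so tau = G·gamma.
Convert to SI units:
  G = 26 GPa = 2.6 × 10¹⁰ Pa
Substitute:
  tau = (2.6 × 10¹⁰) × 0.001619
  tau = 4.209 × 10⁷ Pa
Convert: tau = 4.209 × 10⁷ Pa = 42.09 MPa
Final answer: tau = 42.09 MPa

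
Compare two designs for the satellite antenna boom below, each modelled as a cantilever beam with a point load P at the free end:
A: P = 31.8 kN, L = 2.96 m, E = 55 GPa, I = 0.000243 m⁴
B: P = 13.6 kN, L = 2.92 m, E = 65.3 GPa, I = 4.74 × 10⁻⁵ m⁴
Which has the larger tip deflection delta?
Model: a cantilever beam with a point load P at the free end, so delta = (P·L^3) / (3·E·I) (SI units).
  A: delta = (31800 × 2.96^3) / (3 × (5.5 × 10¹⁰) × 0.000243) = 0.02057 m = 20.57 mm
  B: delta = (13600 × 2.92^3) / (3 × (6.53 × 10¹⁰) × (4.74 × 10⁻⁵)) = 0.03646 m = 36.46 mm
36.46 mm > 20.57 mm, so B is larger.
Final answer: B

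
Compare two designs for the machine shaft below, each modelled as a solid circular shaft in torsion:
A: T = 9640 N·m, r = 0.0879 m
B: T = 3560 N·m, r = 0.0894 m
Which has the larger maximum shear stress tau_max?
Model: a solid circular shaft in torsion, so tau_max = (2·T) / (π·r^3) (SI units).
  A: tau_max = (2 × 9640) / (π × 0.0879^3) = 9.036 × 10⁶ Pa = 9.036 MPa
  B: tau_max = (2 × 3560) / (π × 0.0894^3) = 3.172 × 10⁶ Pa = 3.172 MPa
9.036 MPa > 3.172 MPa, so A is larger.
Final answer: A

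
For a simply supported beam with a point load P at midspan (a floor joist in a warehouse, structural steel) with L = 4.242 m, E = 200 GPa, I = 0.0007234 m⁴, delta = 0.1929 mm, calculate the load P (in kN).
Model: a simply supported beam with a point load P at midspan, so delta = (P·L^3) / (48·E·I).
Solve for P: P = (48·delta·E·I) / L^3.
Convert to SI units:
  E = 200 GPa = 2 × 10¹¹ Pa
  delta = 0.1929 mm = 0.0001929 m
Substitute:
  P = (48 × 0.0001929 × (2 × 10¹¹) × 0.0007234) / 4.242^3
  P = 17550 N
Convert: P = 17550 N = 17.55 kN
Final answer: P = 17.55 kN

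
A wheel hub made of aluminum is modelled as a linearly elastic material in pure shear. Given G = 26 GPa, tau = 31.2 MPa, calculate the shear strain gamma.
Model: a linearly elastic material in pure shear, so tau = G·gamma.
Solve for gamma: gamma = tau / G.
Convert to SI units:
  G = 26 GPa = 2.6 × 10¹⁰ Pa
  tau = 31.2 MPa = 3.12 × 10⁷ Pa
Substitute:
  gamma = (3.12 × 10⁷) / (2.6 × 10¹⁰)
  gamma = 0.0012
Final answer: gamma = 0.0012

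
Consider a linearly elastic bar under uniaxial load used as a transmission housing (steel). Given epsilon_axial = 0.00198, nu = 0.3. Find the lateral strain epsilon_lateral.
Model: a linearly elastic bar under uniaxial load, so epsilon_lateral = -nu·epsilon_axial.
Substitute:
  epsilon_lateral = -(0.3 × 0.00198)
  epsilon_lateral = -0.000594
Final answer: epsilon_lateral = -0.000594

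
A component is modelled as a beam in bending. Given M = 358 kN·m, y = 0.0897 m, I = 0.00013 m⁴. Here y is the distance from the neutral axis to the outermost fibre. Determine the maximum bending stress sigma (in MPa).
Model: a beam in bending, so sigma = (M·y) / I.
Convert to SI units:
  M = 358 kN·m = 358000 N·m
Substitute:
  sigma = (358000 × 0.0897) / 0.00013
  sigma = 2.47 × 10⁸ Pa
Convert: sigma = 2.47 × 10⁸ Pa = 247 MPa
Final answer: sigma = 247 MPa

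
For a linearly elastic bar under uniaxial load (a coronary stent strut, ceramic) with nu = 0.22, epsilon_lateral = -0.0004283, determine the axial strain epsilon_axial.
Model: a linearly elastic bar under uniaxial load, so epsilon_lateral = -nu·epsilon_axial.
Solve for epsilon_axial: epsilon_axial = -epsilon_lateral / nu.
Substitute:
  epsilon_axial = -(-0.0004283) / 0.22
  epsilon_axial = 0.001947
Final answer: epsilon_axial = 0.001947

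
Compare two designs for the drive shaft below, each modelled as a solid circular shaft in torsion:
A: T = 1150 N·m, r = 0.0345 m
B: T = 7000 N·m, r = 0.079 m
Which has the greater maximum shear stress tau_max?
Model: a solid circular shaft in torsion, so tau_max = (2·T) / (π·r^3) (SI units).
  A: tau_max = (2 × 1150) / (π × 0.0345^3) = 1.783 × 10⁷ Pa = 17.83 MPa
  B: tau_max = (2 × 7000) / (π × 0.079^3) = 9.039 × 10⁶ Pa = 9.039 MPa
17.83 MPa > 9.039 MPa, so A is larger.
Final answer: A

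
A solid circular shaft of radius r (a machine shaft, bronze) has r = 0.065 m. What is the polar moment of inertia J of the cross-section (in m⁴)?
Model: a solid circular shaft of radius r, so J = (π·r^4) / 2.
Substitute:
  J = (π × 0.065^4) / 2
  J = 2.804 × 10⁻⁵ m⁴
Final answer: J = 2.804 × 10⁻⁵ m⁴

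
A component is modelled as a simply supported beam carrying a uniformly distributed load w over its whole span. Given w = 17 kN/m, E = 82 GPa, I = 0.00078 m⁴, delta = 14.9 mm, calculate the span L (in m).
Model: a simply supported beam carrying a uniformly distributed load w over its whole span, so delta = (5·w·L^4) / (384·E·I).
Solve for L: L = ((384·delta·E·I) / (5·w))^(1/4).
Convert to SI units:
  w = 17 kN/m = 17000 N/m
  E = 82 GPa = 8.2 × 10¹⁰ Pa
  delta = 14.9 mm = 0.0149 m
Substitute:
  L = ((384 × 0.0149 × (8.2 × 10¹⁰) × 0.00078) / (5 × 17000))^(1/4)
  L = 8.1 m
Final answer: L = 8.1 m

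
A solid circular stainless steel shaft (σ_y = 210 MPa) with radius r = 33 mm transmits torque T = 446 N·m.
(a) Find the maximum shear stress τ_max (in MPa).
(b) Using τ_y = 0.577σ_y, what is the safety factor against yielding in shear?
(a) For a solid circular shaft, τ_max = T·r/J with J = π·r^4/2, i.e. τ_max = 2·T / (π·r^3). Convert r = 33 mm = 0.033 m.
  τ_max = (2 × 446) / (π × 0.033^3) = 7.901 × 10⁶ Pa = 7.901 MPa
(b) τ_y = 0.577 × 210 = 121.17 MPa
  SF = τ_y/τ_max = 121.17 / 7.901 = 15.34
Final answer: (a) τ_max = 7.901 MPa, (b) SF = 15.34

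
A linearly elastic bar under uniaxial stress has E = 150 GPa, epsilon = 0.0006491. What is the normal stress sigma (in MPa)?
Model: a linearly elastic bar under uniaxial stress, so sigma = E·epsilon.
Convert to SI units:
  E = 150 GPa = 1.5 × 10¹¹ Pa
Substitute:
  sigma = (1.5 × 10¹¹) × 0.0006491
  sigma = 9.736 × 10⁷ Pa
Convert: sigma = 9.736 × 10⁷ Pa = 97.36 MPa
Final answer: sigma = 97.36 MPa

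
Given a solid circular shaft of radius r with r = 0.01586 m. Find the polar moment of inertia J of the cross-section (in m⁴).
Model: a solid circular shaft of radius r, so J = (π·r^4) / 2.
Substitute:
  J = (π × 0.01586^4) / 2
  J = 9.939 × 10⁻⁸ m⁴
Final answer: J = 9.939 × 10⁻⁸ m⁴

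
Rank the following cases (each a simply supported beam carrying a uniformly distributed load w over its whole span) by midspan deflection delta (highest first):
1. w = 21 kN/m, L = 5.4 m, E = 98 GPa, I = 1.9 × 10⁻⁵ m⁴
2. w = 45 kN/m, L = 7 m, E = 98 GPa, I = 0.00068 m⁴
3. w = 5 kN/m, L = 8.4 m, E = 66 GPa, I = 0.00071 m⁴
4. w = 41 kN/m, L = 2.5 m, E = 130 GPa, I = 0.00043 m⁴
Model: a simply supported beam carrying a uniformly distributed load w over its whole span, so delta = (5·w·L^4) / (384·E·I) (SI units).
  Case 1: delta = (5 × 21000 × 5.4^4) / (384 × (9.8 × 10¹⁰) × (1.9 × 10⁻⁵)) = 0.1249 m = 124.9 mm
  Case 2: delta = (5 × 45000 × 7^4) / (384 × (9.8 × 10¹⁰) × 0.00068) = 0.02111 m = 21.11 mm
  Case 3: delta = (5 × 5000 × 8.4^4) / (384 × (6.6 × 10¹⁰) × 0.00071) = 0.006917 m = 6.917 mm
  Case 4: delta = (5 × 41000 × 2.5^4) / (384 × (1.3 × 10¹¹) × 0.00043) = 0.0003731 m = 0.3731 mm
Ordering: 124.9 mm (case 1) > 21.11 mm (case 2) > 6.917 mm (case 3) > 0.3731 mm (case 4)
Final answer: 1, 2, 3, 4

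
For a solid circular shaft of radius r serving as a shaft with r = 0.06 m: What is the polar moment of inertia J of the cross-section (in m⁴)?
Model: a solid circular shaft of radius r, so J = (π·r^4) / 2.
Substitute:
  J = (π × 0.06^4) / 2
  J = 2.036 × 10⁻⁵ m⁴
Final answer: J = 2.036 × 10⁻⁵ m⁴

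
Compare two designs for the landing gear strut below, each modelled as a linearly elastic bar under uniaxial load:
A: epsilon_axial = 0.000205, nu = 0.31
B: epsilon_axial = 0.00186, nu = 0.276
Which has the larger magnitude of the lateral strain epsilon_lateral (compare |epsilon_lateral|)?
Model: a linearly elastic bar under uniaxial load, so epsilon_lateral = -nu·epsilon_axial (SI units).
  A: epsilon_lateral = -(0.31 × 0.000205) = -6.355 × 10⁻⁵
  B: epsilon_lateral = -(0.276 × 0.00186) = -0.0005134
|epsilon_lateral|: A = 6.355 × 10⁻⁵, B = 0.0005134, so B is larger in magnitude.
Final answer: B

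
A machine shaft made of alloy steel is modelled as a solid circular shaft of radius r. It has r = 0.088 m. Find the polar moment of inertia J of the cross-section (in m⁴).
Model: a solid circular shaft of radius r, so J = (π·r^4) / 2.
Substitute:
  J = (π × 0.088^4) / 2
  J = 9.42 × 10⁻⁵ m⁴
Final answer: J = 9.42 × 10⁻⁵ m⁴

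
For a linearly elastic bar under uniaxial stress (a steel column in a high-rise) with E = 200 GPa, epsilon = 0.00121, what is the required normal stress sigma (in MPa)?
Model: a linearly elastic bar under uniaxial stress, so epsilon = sigma / E.
Solve for sigma: sigma = epsilon·E.
Convert to SI units:
  E = 200 GPa = 2 × 10¹¹ Pa
Substitute:
  sigma = 0.00121 × (2 × 10¹¹)
  sigma = 2.42 × 10⁸ Pa
Convert: sigma = 2.42 × 10⁸ Pa = 242 MPa
Final answer: sigma = 242 MPa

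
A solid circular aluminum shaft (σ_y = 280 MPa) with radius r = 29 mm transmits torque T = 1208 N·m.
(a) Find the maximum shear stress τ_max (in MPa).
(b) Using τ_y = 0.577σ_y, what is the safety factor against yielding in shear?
(a) For a solid circular shaft, τ_max = T·r/J with J = π·r^4/2, i.e. τ_max = 2·T / (π·r^3). Convert r = 29 mm = 0.029 m.
  τ_max = (2 × 1208) / (π × 0.029^3) = 3.153 × 10⁷ Pa = 31.53 MPa
(b) τ_y = 0.577 × 280 = 161.56 MPa
  SF = τ_y/τ_max = 161.56 / 31.53 = 5.124
Final answer: (a) τ_max = 31.53 MPa, (b) SF = 5.124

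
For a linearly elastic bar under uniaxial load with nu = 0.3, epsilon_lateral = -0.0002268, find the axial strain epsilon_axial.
Model: a linearly elastic bar under uniaxial load, so epsilon_lateral = -nu·epsilon_axial.
Solve for epsilon_axial: epsilon_axial = -epsilon_lateral / nu.
Substitute:
  epsilon_axial = -(-0.0002268) / 0.3
  epsilon_axial = 0.000756
Final answer: epsilon_axial = 0.000756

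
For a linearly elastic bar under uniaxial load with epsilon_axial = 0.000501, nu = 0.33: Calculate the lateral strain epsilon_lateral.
Model: a linearly elastic bar under uniaxial load, so epsilon_lateral = -nu·epsilon_axial.
Substitute:
  epsilon_lateral = -(0.33 × 0.000501)
  epsilon_lateral = -0.0001653
Final answer: epsilon_lateral = -0.0001653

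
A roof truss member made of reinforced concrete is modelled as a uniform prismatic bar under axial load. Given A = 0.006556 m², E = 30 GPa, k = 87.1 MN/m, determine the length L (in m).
Model: a uniform prismatic bar under axial load, so k = (A·E) / L.
Solve for L: L = (A·E) / k.
Convert to SI units:
  E = 30 GPa = 3 × 10¹⁰ Pa
  k = 87.1 MN/m = 8.71 × 10⁷ N/m
Substitute:
  L = (0.006556 × (3 × 10¹⁰)) / (8.71 × 10⁷)
  L = 2.258 m
Final answer: L = 2.258 m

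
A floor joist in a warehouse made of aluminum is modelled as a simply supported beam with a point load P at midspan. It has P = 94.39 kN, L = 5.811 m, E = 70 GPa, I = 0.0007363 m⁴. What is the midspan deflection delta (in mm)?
Model: a simply supported beam with a point load P at midspan, so delta = (P·L^3) / (48·E·I).
Convert to SI units:
  P = 94.39 kN = 94390 N
  E = 70 GPa = 7 × 10¹⁰ Pa
Substitute:
  delta = (94390 × 5.811^3) / (48 × (7 × 10¹⁰) × 0.0007363)
  delta = 0.007487 m
Convert: delta = 0.007487 m = 7.487 mm
Final answer: delta = 7.487 mm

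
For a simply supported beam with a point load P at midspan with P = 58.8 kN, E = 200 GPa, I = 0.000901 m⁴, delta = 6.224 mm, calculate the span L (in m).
Model: a simply supported beam with a point load P at midspan, so delta = (P·L^3) / (48·E·I).
Solve for L: L = ((48·delta·E·I) / P)^(1/3).
Convert to SI units:
  P = 58.8 kN = 58800 N
  E = 200 GPa = 2 × 10¹¹ Pa
  delta = 6.224 mm = 0.006224 m
Substitute:
  L = ((48 × 0.006224 × (2 × 10¹¹) × 0.000901) / 58800)^(1/3)
  L = 9.71 m
Final answer: L = 9.71 m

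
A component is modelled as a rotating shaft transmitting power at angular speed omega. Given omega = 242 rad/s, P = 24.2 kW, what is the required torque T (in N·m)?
Model: a rotating shaft transmitting power at angular speed omega, so P = T·omega.
Solve for T: T = P / omega.
Convert to SI units:
  P = 24.2 kW = 24200 W
Substitute:
  T = 24200 / 242
  T = 100 N·m
Final answer: T = 100 N·m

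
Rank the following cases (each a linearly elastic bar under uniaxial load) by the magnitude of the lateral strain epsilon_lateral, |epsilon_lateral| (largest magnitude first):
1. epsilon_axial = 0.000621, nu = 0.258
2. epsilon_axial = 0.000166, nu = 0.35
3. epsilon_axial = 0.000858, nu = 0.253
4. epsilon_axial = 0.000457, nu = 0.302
Model: a linearly elastic bar under uniaxial load, so epsilon_lateral = -nu·epsilon_axial (SI units).
  Case 1: epsilon_lateral = -(0.258 × 0.000621) = -0.0001602
  Case 2: epsilon_lateral = -(0.35 × 0.000166) = -5.81 × 10⁻⁵
  Case 3: epsilon_lateral = -(0.253 × 0.000858) = -0.0002171
  Case 4: epsilon_lateral = -(0.302 × 0.000457) = -0.000138
Ordering by |epsilon_lateral|: 0.0002171 (case 3) > 0.0001602 (case 1) > 0.000138 (case 4) > 5.81 × 10⁻⁵ (case 2)
Final answer: 3, 1, 4, 2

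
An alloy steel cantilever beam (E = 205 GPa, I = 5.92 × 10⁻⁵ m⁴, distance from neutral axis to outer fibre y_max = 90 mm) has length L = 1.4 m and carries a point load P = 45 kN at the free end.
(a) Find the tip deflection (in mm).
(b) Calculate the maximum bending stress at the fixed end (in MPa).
(a) Tip deflection of a cantilever with an end point load: δ = P·L^3 / (3·E·I). Convert P = 45 kN = 45000 N, E = 205 GPa = 2.05 × 10¹¹ Pa.
  δ = (45000 × 1.4^3) / (3 × (2.05 × 10¹¹) × (5.92 × 10⁻⁵)) = 0.003392 m = 3.392 mm
(b) Maximum bending moment at the fixed end: M = P·L = 45000 × 1.4 = 63000 N·m. Convert y_max = 90 mm = 0.09 m.
  σ = M·y_max / I = (63000 × 0.09) / (5.92 × 10⁻⁵) = 9.578 × 10⁷ Pa = 95.78 MPa
Final answer: (a) δ = 3.392 mm, (b) σ = 95.78 MPa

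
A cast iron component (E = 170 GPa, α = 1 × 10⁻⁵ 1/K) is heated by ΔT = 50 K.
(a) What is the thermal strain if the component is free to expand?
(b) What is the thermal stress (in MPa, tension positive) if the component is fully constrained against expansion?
(a) Free thermal strain ε_th = α·ΔT = (1 × 10⁻⁵) × 50 = 0.0005
(b) Fully constrained, the expansion is suppressed, so σ = -E·α·ΔT. Convert E = 170 GPa = 1.7 × 10¹¹ Pa.
  σ = -(1.7 × 10¹¹) × (1 × 10⁻⁵) × 50 = -8.5 × 10⁷ Pa = -85 MPa (compressive)
Final answer: (a) ε_th = 0.0005, (b) σ = -85 MPa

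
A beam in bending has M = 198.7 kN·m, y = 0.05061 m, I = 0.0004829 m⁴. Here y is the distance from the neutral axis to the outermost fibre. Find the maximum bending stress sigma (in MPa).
Model: a beam in bending, so sigma = (M·y) / I.
Convert to SI units:
  M = 198.7 kN·m = 198700 N·m
Substitute:
  sigma = (198700 × 0.05061) / 0.0004829
  sigma = 2.082 × 10⁷ Pa
Convert: sigma = 2.082 × 10⁷ Pa = 20.82 MPa
Final answer: sigma = 20.82 MPa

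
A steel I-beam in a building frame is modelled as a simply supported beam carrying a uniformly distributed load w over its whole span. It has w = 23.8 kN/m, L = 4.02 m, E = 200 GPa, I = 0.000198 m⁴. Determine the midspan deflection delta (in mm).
Model: a simply supported beam carrying a uniformly distributed load w over its whole span, so delta = (5·w·L^4) / (384·E·I).
Convert to SI units:
  w = 23.8 kN/m = 23800 N/m
  E = 200 GPa = 2 × 10¹¹ Pa
Substitute:
  delta = (5 × 23800 × 4.02^4) / (384 × (2 × 10¹¹) × 0.000198)
  delta = 0.002044 m
Convert: delta = 0.002044 m = 2.044 mm
Final answer: delta = 2.044 mm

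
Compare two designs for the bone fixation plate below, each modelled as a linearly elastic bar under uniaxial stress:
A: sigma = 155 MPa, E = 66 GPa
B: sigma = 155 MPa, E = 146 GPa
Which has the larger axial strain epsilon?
Model: a linearly elastic bar under uniaxial stress, so epsilon = sigma / E (SI units).
  A: epsilon = (1.55 × 10⁸) / (6.6 × 10¹⁰) = 0.002348
  B: epsilon = (1.55 × 10⁸) / (1.46 × 10¹¹) = 0.001062
0.002348 > 0.001062, so A is larger.
Final answer: A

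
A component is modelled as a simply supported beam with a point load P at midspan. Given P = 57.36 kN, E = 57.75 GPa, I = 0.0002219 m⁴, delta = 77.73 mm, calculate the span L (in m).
Model: a simply supported beam with a point load P at midspan, so delta = (P·L^3) / (48·E·I).
Solve for L: L = ((48·delta·E·I) / P)^(1/3).
Convert to SI units:
  P = 57.36 kN = 57360 N
  E = 57.75 GPa = 5.775 × 10¹⁰ Pa
  delta = 77.73 mm = 0.07773 m
Substitute:
  L = ((48 × 0.07773 × (5.775 × 10¹⁰) × 0.0002219) / 57360)^(1/3)
  L = 9.411 m
Final answer: L = 9.411 m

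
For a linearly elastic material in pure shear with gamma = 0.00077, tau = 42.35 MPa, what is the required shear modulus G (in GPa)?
Model: a linearly elastic material in pure shear, so tau = G·gamma.
Solve for G: G = tau / gamma.
Convert to SI units:
  tau = 42.35 MPa = 4.235 × 10⁷ Pa
Substitute:
  G = (4.235 × 10⁷) / 0.00077
  G = 5.5 × 10¹⁰ Pa
Convert: G = 5.5 × 10¹⁰ Pa = 55 GPa
Final answer: G = 55 GPa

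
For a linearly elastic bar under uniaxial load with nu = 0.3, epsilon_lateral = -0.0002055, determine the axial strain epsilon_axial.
Model: a linearly elastic bar under uniaxial load, so epsilon_lateral = -nu·epsilon_axial.
Solve for epsilon_axial: epsilon_axial = -epsilon_lateral / nu.
Substitute:
  epsilon_axial = -(-0.0002055) / 0.3
  epsilon_axial = 0.000685
Final answer: epsilon_axial = 0.000685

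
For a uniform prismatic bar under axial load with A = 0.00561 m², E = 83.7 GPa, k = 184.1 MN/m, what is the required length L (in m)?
Model: a uniform prismatic bar under axial load, so k = (A·E) / L.
Solve for L: L = (A·E) / k.
Convert to SI units:
  E = 83.7 GPa = 8.37 × 10¹⁰ Pa
  k = 184.1 MN/m = 1.841 × 10⁸ N/m
Substitute:
  L = (0.00561 × (8.37 × 10¹⁰)) / (1.841 × 10⁸)
  L = 2.551 m
Final answer: L = 2.551 m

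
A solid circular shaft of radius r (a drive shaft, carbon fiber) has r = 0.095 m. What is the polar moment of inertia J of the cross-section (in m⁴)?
Model: a solid circular shaft of radius r, so J = (π·r^4) / 2.
Substitute:
  J = (π × 0.095^4) / 2
  J = 0.0001279 m⁴
Final answer: J = 0.0001279 m⁴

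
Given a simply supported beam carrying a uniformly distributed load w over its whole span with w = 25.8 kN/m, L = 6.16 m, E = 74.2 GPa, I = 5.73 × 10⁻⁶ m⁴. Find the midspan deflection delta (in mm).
Model: a simply supported beam carrying a uniformly distributed load w over its whole span, so delta = (5·w·L^4) / (384·E·I).
Convert to SI units:
  w = 25.8 kN/m = 25800 N/m
  E = 74.2 GPa = 7.42 × 10¹⁰ Pa
Substitute:
  delta = (5 × 25800 × 6.16^4) / (384 × (7.42 × 10¹⁰) × (5.73 × 10⁻⁶))
  delta = 1.138 m
Convert: delta = 1.138 m = 1138 mm
Final answer: delta = 1138 mm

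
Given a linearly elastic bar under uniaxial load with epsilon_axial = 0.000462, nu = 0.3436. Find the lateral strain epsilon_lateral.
Model: a linearly elastic bar under uniaxial load, so epsilon_lateral = -nu·epsilon_axial.
Substitute:
  epsilon_lateral = -(0.3436 × 0.000462)
  epsilon_lateral = -0.0001587
Final answer: epsilon_lateral = -0.0001587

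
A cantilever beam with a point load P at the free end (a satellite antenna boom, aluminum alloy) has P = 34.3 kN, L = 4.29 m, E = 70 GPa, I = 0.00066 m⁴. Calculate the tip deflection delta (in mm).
Model: a cantilever beam with a point load P at the free end, so delta = (P·L^3) / (3·E·I).
Convert to SI units:
  P = 34.3 kN = 34300 N
  E = 70 GPa = 7 × 10¹⁰ Pa
Substitute:
  delta = (34300 × 4.29^3) / (3 × (7 × 10¹⁰) × 0.00066)
  delta = 0.01954 m
Convert: delta = 0.01954 m = 19.54 mm
Final answer: delta = 19.54 mm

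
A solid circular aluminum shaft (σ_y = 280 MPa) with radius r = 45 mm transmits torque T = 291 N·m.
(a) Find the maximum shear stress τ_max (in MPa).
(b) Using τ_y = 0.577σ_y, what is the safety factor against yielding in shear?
(a) For a solid circular shaft, τ_max = T·r/J with J = π·r^4/2, i.e. τ_max = 2·T / (π·r^3). Convert r = 45 mm = 0.045 m.
  τ_max = (2 × 291) / (π × 0.045^3) = 2.033 × 10⁶ Pa = 2.033 MPa
(b) τ_y = 0.577 × 280 = 161.56 MPa
  SF = τ_y/τ_max = 161.56 / 2.033 = 79.47
Final answer: (a) τ_max = 2.033 MPa, (b) SF = 79.47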